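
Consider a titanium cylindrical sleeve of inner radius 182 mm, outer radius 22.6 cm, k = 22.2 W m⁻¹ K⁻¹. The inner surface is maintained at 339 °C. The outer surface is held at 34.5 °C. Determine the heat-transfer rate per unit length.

Q' = 2πk·ΔT/ln(r₂/r₁) = 2π × 22.2 × 304.5 / ln(0.226/0.182) = 1.96×10^5 W/m

Q' = 1.96×10^5 W/m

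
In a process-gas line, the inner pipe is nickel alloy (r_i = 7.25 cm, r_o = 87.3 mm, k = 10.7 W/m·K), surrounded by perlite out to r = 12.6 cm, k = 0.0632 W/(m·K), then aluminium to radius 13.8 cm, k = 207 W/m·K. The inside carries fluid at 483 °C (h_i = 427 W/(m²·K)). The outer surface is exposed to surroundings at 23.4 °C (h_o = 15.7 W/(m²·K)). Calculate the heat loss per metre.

Series thermal resistances, inner to outer:
  R'_conv,in = 1/(2πr h) = 1/(2π·0.0725·427) = 0.005141 m·K/W
  R'_nickel alloy = ln(0.0873/0.0725)/(2πk) = 0.1858/(2π·10.7) = 0.002763 m·K/W
  R'_perlite = ln(0.126/0.0873)/(2πk) = 0.3669/(2π·0.0632) = 0.9240 m·K/W
  R'_aluminium = ln(0.138/0.126)/(2πk) = 0.09097/(2π·207) = 6.994×10^-5 m·K/W
  R'_conv,out = 1/(2πr h) = 1/(2π·0.138·15.7) = 0.07346 m·K/W
ΣR = 0.005141 + 0.002763 + 0.9240 + 6.994×10^-5 + 0.07346 = 1.005 m·K/W
Q' = ΔT/ΣR = (483 °C − 23.4 °C)/1.005 = 457 W/m

Q' = 457 W/m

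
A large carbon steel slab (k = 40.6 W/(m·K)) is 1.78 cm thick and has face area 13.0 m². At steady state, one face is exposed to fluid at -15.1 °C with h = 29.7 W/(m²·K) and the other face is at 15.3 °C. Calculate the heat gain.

Resistance network (inner→outer):
  R_conv,in = 1/(hA) = 1/(29.7·13.0) = 0.002590 K/W
  R_carbon steel = L/(kA) = 0.0178/(40.6·13.0) = 3.372×10^-5 K/W
ΣR = 0.002590 + 3.372×10^-5 = 0.002624 K/W
Q = ΔT/ΣR = (-15.1 °C − 15.3 °C)/0.002624 = -11600 W
(Negative Q ⇒ heat flows inward; heat gain = 11600 W.)

Q = 11600 W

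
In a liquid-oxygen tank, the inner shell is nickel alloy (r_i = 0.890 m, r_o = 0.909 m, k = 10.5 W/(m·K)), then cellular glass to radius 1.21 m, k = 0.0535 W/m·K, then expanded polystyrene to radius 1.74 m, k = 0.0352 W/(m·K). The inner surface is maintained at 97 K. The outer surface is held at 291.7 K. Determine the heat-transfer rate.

Resistance network (inner→outer):
  R_nickel alloy = (1/0.890 − 1/0.909)/(4πk) = 0.02349/(4π·10.5) = 1.780×10^-4 K/W
  R_cellular glass = (1/0.909 − 1/1.21)/(4πk) = 0.2737/(4π·0.0535) = 0.4071 K/W
  R_expanded polystyrene = (1/1.21 − 1/1.74)/(4πk) = 0.2517/(4π·0.0352) = 0.5691 K/W
ΣR = 1.780×10^-4 + 0.4071 + 0.5691 = 0.9764 K/W
Q = ΔT/ΣR = (97 K − 291.7 K)/0.9764 = -199 W
(Negative Q ⇒ heat flows inward; heat gain = 199 W.)

Q = 199 W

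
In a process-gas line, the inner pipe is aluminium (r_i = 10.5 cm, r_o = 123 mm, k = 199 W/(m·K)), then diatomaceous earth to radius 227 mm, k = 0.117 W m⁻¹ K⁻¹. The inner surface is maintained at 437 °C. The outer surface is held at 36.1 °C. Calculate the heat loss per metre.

Q' = 481 W/m

Treat each layer as a resistance in series:
  R'_aluminium = ln(0.123/0.105)/(2πk) = 0.1582/(2π·199) = 1.265×10^-4 m·K/W
  R'_diatomaceous earth = ln(0.227/0.123)/(2πk) = 0.6128/(2π·0.117) = 0.8335 m·K/W
ΣR = 1.265×10^-4 + 0.8335 = 0.8336 m·K/W
Q' = ΔT/ΣR = (437 °C − 36.1 °C)/0.8336 = 481 W/m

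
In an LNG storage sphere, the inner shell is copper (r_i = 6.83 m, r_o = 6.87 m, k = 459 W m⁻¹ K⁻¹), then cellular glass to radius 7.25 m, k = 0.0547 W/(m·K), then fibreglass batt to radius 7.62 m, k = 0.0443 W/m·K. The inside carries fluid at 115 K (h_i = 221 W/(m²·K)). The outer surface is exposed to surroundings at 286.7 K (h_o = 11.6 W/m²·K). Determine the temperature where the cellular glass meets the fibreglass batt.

Resistance network (inner→outer):
  R_conv,in = 1/(4πr²h) = 1/(4π·6.83²·221) = 7.719×10^-6 K/W
  R_copper = (1/6.83 − 1/6.87)/(4πk) = 8.525×10^-4/(4π·459) = 1.478×10^-7 K/W
  R_cellular glass = (1/6.87 − 1/7.25)/(4πk) = 0.007629/(4π·0.0547) = 0.01110 K/W
  R_fibreglass batt = (1/7.25 − 1/7.62)/(4πk) = 0.006697/(4π·0.0443) = 0.01203 K/W
  R_conv,out = 1/(4πr²h) = 1/(4π·7.62²·11.6) = 1.181×10^-4 K/W
ΣR = 7.719×10^-6 + 1.478×10^-7 + 0.01110 + 0.01203 + 1.181×10^-4 = 0.02326 K/W
Q = ΔT/ΣR = (115 K − 286.7 K)/0.02326 = -7382 W
From the inner boundary to the cellular glass/fibreglass batt interface, ΣR_partial = 0.01111 K/W.
T_interface = T_in − Q·ΣR_partial = 115 K − (-7382)(0.01111) = 197.0 K

T = 197.0 K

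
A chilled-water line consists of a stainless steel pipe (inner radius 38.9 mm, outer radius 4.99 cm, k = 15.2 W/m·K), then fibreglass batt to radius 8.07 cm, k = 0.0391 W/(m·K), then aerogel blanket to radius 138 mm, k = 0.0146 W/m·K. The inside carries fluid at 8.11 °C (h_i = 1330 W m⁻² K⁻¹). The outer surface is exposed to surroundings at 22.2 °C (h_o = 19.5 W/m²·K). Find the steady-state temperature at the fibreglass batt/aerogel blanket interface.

T = 11.6 °C

Treat each layer as a resistance in series:
  R'_conv,in = 1/(2πr h) = 1/(2π·0.0389·1330) = 0.003076 m·K/W
  R'_stainless steel = ln(0.0499/0.0389)/(2πk) = 0.2490/(2π·15.2) = 0.002607 m·K/W
  R'_fibreglass batt = ln(0.0807/0.0499)/(2πk) = 0.4807/(2π·0.0391) = 1.957 m·K/W
  R'_aerogel blanket = ln(0.138/0.0807)/(2πk) = 0.5365/(2π·0.0146) = 5.849 m·K/W
  R'_conv,out = 1/(2πr h) = 1/(2π·0.138·19.5) = 0.05914 m·K/W
ΣR = 0.003076 + 0.002607 + 1.957 + 5.849 + 0.05914 = 7.871 m·K/W
Q' = ΔT/ΣR = (8.11 °C − 22.2 °C)/7.871 = -1.790 W/m
From the inner boundary to the fibreglass batt/aerogel blanket interface, ΣR_partial = 1.963 m·K/W.
T_interface = T_in − Q'·ΣR_partial = 8.11 °C − (-1.790)(1.963) = 11.6 °C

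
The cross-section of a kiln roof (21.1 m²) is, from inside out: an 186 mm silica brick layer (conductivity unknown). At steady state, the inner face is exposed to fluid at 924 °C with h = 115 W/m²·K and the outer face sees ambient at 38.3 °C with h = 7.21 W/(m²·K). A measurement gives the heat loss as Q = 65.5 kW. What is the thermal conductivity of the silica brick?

ΣR = ΔT/Q = |924 − 38.3|/65500 = 0.01352 K/W
Known resistances:
  R_conv,in = 1/(hA) = 1/(115·21.1) = 4.121×10^-4 K/W
  R_conv,out = 1/(hA) = 1/(7.21·21.1) = 0.006573 K/W
R_silica brick = ΣR − ΣR_known = 0.01352 − 0.006985 = 0.006535 K/W
L/(kA) = 0.006535 ⇒ k = 0.186/(0.006535·21.1) = 1.35 W/m·K

k = 1.35 W/m·K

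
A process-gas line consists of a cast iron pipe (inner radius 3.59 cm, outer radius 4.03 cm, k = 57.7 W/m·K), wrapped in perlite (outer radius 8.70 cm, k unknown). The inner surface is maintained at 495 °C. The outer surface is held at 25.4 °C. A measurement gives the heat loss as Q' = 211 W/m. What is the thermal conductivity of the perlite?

k = 0.0550 W/m·K

ΣR = ΔT/Q' = |495 − 25.4|/211 = 2.226 m·K/W
Known resistances:
  R'_cast iron = ln(0.0403/0.0359)/(2πk) = 0.1156/(2π·57.7) = 3.189×10^-4 m·K/W
R_perlite = ΣR − ΣR_known = 2.226 − 3.189×10^-4 = 2.226 m·K/W
ln(r₂/r₁)/(2πk) = 2.226 ⇒ k = 0.7696/(2π·2.226) = 0.0550 W/m·K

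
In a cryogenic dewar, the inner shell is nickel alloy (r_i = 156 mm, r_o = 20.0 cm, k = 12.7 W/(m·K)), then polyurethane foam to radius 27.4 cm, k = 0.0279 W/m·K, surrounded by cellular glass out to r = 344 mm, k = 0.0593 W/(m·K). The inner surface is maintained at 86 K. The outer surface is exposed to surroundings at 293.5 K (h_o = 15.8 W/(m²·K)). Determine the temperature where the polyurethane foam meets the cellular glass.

T = 249.5 K

Series thermal resistances, inner to outer:
  R_nickel alloy = (1/0.156 − 1/0.200)/(4πk) = 1.410/(4π·12.7) = 0.008837 K/W
  R_polyurethane foam = (1/0.200 − 1/0.274)/(4πk) = 1.350/(4π·0.0279) = 3.852 K/W
  R_cellular glass = (1/0.274 − 1/0.344)/(4πk) = 0.7427/(4π·0.0593) = 0.9966 K/W
  R_conv,out = 1/(4πr²h) = 1/(4π·0.344²·15.8) = 0.04256 K/W
ΣR = 0.008837 + 3.852 + 0.9966 + 0.04256 = 4.900 K/W
Q = ΔT/ΣR = (86 K − 293.5 K)/4.900 = -42.35 W
From the inner boundary to the polyurethane foam/cellular glass interface, ΣR_partial = 3.861 K/W.
T_interface = T_in − Q·ΣR_partial = 86 K − (-42.35)(3.861) = 249.5 K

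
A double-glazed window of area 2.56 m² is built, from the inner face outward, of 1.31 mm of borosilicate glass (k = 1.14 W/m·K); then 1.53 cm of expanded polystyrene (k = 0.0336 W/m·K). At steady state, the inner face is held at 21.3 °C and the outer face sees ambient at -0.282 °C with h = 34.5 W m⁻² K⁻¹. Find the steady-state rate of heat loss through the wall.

Treat each layer as a resistance in series:
  R_borosilicate glass = L/(kA) = 0.00131/(1.14·2.56) = 4.489×10^-4 K/W
  R_expanded polystyrene = L/(kA) = 0.0153/(0.0336·2.56) = 0.1779 K/W
  R_conv,out = 1/(hA) = 1/(34.5·2.56) = 0.01132 K/W
ΣR = 4.489×10^-4 + 0.1779 + 0.01132 = 0.1897 K/W
Q = ΔT/ΣR = (21.3 °C − -0.282 °C)/0.1897 = 114 W

Q = 114 W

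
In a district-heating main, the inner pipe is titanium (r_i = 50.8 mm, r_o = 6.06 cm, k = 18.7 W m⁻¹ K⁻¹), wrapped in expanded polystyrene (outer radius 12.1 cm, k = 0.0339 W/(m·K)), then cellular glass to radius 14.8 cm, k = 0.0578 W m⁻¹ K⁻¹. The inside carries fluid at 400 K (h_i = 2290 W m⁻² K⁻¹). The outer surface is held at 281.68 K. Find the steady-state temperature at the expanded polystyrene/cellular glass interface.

T = 298.9 K

Treat each layer as a resistance in series:
  R'_conv,in = 1/(2πr h) = 1/(2π·0.0508·2290) = 0.001368 m·K/W
  R'_titanium = ln(0.0606/0.0508)/(2πk) = 0.1764/(2π·18.7) = 0.001501 m·K/W
  R'_expanded polystyrene = ln(0.121/0.0606)/(2πk) = 0.6915/(2π·0.0339) = 3.246 m·K/W
  R'_cellular glass = ln(0.148/0.121)/(2πk) = 0.2014/(2π·0.0578) = 0.5546 m·K/W
ΣR = 0.001368 + 0.001501 + 3.246 + 0.5546 = 3.803 m·K/W
Q' = ΔT/ΣR = (400 K − 281.68 K)/3.803 = 31.11 W/m
From the inner boundary to the expanded polystyrene/cellular glass interface, ΣR_partial = 3.249 m·K/W.
T_interface = T_in − Q'·ΣR_partial = 400 K − (31.11)(3.249) = 298.9 K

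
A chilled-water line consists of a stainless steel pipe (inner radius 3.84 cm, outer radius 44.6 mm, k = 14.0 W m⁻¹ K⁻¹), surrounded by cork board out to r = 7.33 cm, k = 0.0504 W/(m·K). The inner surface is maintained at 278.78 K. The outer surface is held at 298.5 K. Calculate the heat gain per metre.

Resistance network (inner→outer):
  R'_stainless steel = ln(0.0446/0.0384)/(2πk) = 0.1497/(2π·14.0) = 0.001702 m·K/W
  R'_cork board = ln(0.0733/0.0446)/(2πk) = 0.4968/(2π·0.0504) = 1.569 m·K/W
ΣR = 0.001702 + 1.569 = 1.571 m·K/W
Q' = ΔT/ΣR = (278.78 K − 298.5 K)/1.571 = -12.6 W/m
(Negative Q' ⇒ heat flows inward; heat gain = 12.6 W/m.)

Q' = 12.6 W/m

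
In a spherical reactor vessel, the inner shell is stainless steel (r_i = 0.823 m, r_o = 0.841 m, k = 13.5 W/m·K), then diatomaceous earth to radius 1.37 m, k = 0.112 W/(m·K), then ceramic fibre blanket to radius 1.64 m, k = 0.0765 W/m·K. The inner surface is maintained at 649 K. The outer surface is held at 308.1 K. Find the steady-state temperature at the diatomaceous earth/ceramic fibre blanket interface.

T = 403 K

Resistance network (inner→outer):
  R_stainless steel = (1/0.823 − 1/0.841)/(4πk) = 0.02601/(4π·13.5) = 1.533×10^-4 K/W
  R_diatomaceous earth = (1/0.841 − 1/1.37)/(4πk) = 0.4591/(4π·0.112) = 0.3262 K/W
  R_ceramic fibre blanket = (1/1.37 − 1/1.64)/(4πk) = 0.1202/(4π·0.0765) = 0.1250 K/W
ΣR = 1.533×10^-4 + 0.3262 + 0.1250 = 0.4514 K/W
Q = ΔT/ΣR = (649 K − 308.1 K)/0.4514 = 755.2 W
From the inner boundary to the diatomaceous earth/ceramic fibre blanket interface, ΣR_partial = 0.3264 K/W.
T_interface = T_in − Q·ΣR_partial = 649 K − (755.2)(0.3264) = 403 K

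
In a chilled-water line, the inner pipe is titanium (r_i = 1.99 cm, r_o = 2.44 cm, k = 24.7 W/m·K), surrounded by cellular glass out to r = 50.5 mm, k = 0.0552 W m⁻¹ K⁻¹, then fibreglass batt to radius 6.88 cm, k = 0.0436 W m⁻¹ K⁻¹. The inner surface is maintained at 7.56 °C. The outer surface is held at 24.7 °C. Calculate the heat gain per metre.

Treat each layer as a resistance in series:
  R'_titanium = ln(0.0244/0.0199)/(2πk) = 0.2039/(2π·24.7) = 0.001314 m·K/W
  R'_cellular glass = ln(0.0505/0.0244)/(2πk) = 0.7274/(2π·0.0552) = 2.097 m·K/W
  R'_fibreglass batt = ln(0.0688/0.0505)/(2πk) = 0.3092/(2π·0.0436) = 1.129 m·K/W
ΣR = 0.001314 + 2.097 + 1.129 = 3.227 m·K/W
Q' = ΔT/ΣR = (7.56 °C − 24.7 °C)/3.227 = -5.31 W/m
(Negative Q' ⇒ heat flows inward; heat gain = 5.31 W/m.)

Q' = 5.31 W/m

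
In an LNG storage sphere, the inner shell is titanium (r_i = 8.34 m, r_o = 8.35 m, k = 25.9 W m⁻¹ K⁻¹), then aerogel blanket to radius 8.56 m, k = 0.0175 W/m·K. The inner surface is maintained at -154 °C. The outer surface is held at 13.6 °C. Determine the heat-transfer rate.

Resistance network (inner→outer):
  R_titanium = (1/8.34 − 1/8.35)/(4πk) = 1.436×10^-4/(4π·25.9) = 4.412×10^-7 K/W
  R_aerogel blanket = (1/8.35 − 1/8.56)/(4πk) = 0.002938/(4π·0.0175) = 0.01336 K/W
ΣR = 4.412×10^-7 + 0.01336 = 0.01336 K/W
Q = ΔT/ΣR = (-154 °C − 13.6 °C)/0.01336 = -12500 W
(Negative Q ⇒ heat flows inward; heat gain = 12500 W.)

Q = 12500 W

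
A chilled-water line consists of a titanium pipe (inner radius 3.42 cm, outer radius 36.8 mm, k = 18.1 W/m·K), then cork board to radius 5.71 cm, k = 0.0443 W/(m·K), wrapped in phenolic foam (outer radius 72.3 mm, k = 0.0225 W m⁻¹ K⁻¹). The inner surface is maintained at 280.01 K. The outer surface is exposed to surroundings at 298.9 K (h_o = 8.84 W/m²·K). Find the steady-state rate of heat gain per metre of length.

Q' = 5.40 W/m

Resistance network (inner→outer):
  R'_titanium = ln(0.0368/0.0342)/(2πk) = 0.07327/(2π·18.1) = 6.443×10^-4 m·K/W
  R'_cork board = ln(0.0571/0.0368)/(2πk) = 0.4393/(2π·0.0443) = 1.578 m·K/W
  R'_phenolic foam = ln(0.0723/0.0571)/(2πk) = 0.2360/(2π·0.0225) = 1.670 m·K/W
  R'_conv,out = 1/(2πr h) = 1/(2π·0.0723·8.84) = 0.2490 m·K/W
ΣR = 6.443×10^-4 + 1.578 + 1.670 + 0.2490 = 3.498 m·K/W
Q' = ΔT/ΣR = (280.01 K − 298.9 K)/3.498 = -5.40 W/m
(Negative Q' ⇒ heat flows inward; heat gain = 5.40 W/m.)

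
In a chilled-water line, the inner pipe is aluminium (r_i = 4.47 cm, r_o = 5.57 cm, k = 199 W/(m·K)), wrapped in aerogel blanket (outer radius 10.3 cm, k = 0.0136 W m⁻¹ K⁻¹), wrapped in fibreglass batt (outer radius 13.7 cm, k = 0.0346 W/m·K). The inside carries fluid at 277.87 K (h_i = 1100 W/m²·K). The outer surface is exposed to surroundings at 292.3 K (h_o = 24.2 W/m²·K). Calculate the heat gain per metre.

Q' = 1.69 W/m

Series thermal resistances, inner to outer:
  R'_conv,in = 1/(2πr h) = 1/(2π·0.0447·1100) = 0.003237 m·K/W
  R'_aluminium = ln(0.0557/0.0447)/(2πk) = 0.2200/(2π·199) = 1.760×10^-4 m·K/W
  R'_aerogel blanket = ln(0.103/0.0557)/(2πk) = 0.6147/(2π·0.0136) = 7.194 m·K/W
  R'_fibreglass batt = ln(0.137/0.103)/(2πk) = 0.2853/(2π·0.0346) = 1.312 m·K/W
  R'_conv,out = 1/(2πr h) = 1/(2π·0.137·24.2) = 0.04800 m·K/W
ΣR = 0.003237 + 1.760×10^-4 + 7.194 + 1.312 + 0.04800 = 8.557 m·K/W
Q' = ΔT/ΣR = (277.87 K − 292.3 K)/8.557 = -1.69 W/m
(Negative Q' ⇒ heat flows inward; heat gain = 1.69 W/m.)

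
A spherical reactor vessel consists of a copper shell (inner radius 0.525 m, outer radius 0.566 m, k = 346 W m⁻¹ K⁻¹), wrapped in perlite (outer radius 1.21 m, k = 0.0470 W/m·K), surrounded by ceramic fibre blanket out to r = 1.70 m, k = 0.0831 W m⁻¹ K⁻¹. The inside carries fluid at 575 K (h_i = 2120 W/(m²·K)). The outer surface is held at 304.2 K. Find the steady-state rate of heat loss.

Treat each layer as a resistance in series:
  R_conv,in = 1/(4πr²h) = 1/(4π·0.525²·2120) = 1.362×10^-4 K/W
  R_copper = (1/0.525 − 1/0.566)/(4πk) = 0.1380/(4π·346) = 3.173×10^-5 K/W
  R_perlite = (1/0.566 − 1/1.21)/(4πk) = 0.9403/(4π·0.0470) = 1.592 K/W
  R_ceramic fibre blanket = (1/1.21 − 1/1.70)/(4πk) = 0.2382/(4π·0.0831) = 0.2281 K/W
ΣR = 1.362×10^-4 + 3.173×10^-5 + 1.592 + 0.2281 = 1.820 K/W
Q = ΔT/ΣR = (575 K − 304.2 K)/1.820 = 149 W

Q = 149 W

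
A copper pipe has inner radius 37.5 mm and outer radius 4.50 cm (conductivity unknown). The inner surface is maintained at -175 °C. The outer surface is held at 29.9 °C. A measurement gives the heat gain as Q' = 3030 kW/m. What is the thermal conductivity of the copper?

ΣR = ΔT/Q' = |-175 − 29.9|/3.03×10^6 = 6.762×10^-5 m·K/W
ln(r₂/r₁)/(2πk) = 6.762×10^-5 ⇒ k = 0.1823/(2π·6.762×10^-5) = 429 W/m·K

k = 429 W/m·K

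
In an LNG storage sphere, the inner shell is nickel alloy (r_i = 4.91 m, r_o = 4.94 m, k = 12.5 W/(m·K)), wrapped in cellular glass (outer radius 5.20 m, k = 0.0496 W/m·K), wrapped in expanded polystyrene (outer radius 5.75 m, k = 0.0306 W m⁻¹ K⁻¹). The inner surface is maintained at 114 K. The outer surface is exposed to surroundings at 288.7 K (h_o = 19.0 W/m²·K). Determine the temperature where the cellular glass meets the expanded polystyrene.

Resistance network (inner→outer):
  R_nickel alloy = (1/4.91 − 1/4.94)/(4πk) = 0.001237/(4π·12.5) = 7.874×10^-6 K/W
  R_cellular glass = (1/4.94 − 1/5.20)/(4πk) = 0.01012/(4π·0.0496) = 0.01624 K/W
  R_expanded polystyrene = (1/5.20 − 1/5.75)/(4πk) = 0.01839/(4π·0.0306) = 0.04784 K/W
  R_conv,out = 1/(4πr²h) = 1/(4π·5.75²·19.0) = 1.267×10^-4 K/W
ΣR = 7.874×10^-6 + 0.01624 + 0.04784 + 1.267×10^-4 = 0.06421 K/W
Q = ΔT/ΣR = (114 K − 288.7 K)/0.06421 = -2721 W
From the inner boundary to the cellular glass/expanded polystyrene interface, ΣR_partial = 0.01625 K/W.
T_interface = T_in − Q·ΣR_partial = 114 K − (-2721)(0.01625) = 158 K

T = 158 K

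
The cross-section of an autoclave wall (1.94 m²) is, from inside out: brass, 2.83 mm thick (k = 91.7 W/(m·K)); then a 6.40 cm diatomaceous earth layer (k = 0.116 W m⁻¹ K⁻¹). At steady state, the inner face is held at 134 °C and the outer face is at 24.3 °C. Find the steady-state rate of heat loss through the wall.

Q = 386 W

Resistance network (inner→outer):
  R_brass = L/(kA) = 0.00283/(91.7·1.94) = 1.591×10^-5 K/W
  R_diatomaceous earth = L/(kA) = 0.0640/(0.116·1.94) = 0.2844 K/W
ΣR = 1.591×10^-5 + 0.2844 = 0.2844 K/W
Q = ΔT/ΣR = (134 °C − 24.3 °C)/0.2844 = 386 W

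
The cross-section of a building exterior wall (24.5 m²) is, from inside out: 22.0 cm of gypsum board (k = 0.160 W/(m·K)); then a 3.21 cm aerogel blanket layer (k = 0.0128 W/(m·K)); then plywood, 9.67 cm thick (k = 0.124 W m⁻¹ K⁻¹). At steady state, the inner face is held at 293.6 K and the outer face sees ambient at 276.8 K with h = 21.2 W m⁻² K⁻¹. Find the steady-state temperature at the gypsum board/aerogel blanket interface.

T = 288.7 K

Series thermal resistances, inner to outer:
  R_gypsum board = L/(kA) = 0.220/(0.160·24.5) = 0.05612 K/W
  R_aerogel blanket = L/(kA) = 0.0321/(0.0128·24.5) = 0.1024 K/W
  R_plywood = L/(kA) = 0.0967/(0.124·24.5) = 0.03183 K/W
  R_conv,out = 1/(hA) = 1/(21.2·24.5) = 0.001925 K/W
ΣR = 0.05612 + 0.1024 + 0.03183 + 0.001925 = 0.1923 K/W
Q = ΔT/ΣR = (293.6 K − 276.8 K)/0.1923 = 87.36 W
From the inner boundary to the gypsum board/aerogel blanket interface, ΣR_partial = 0.05612 K/W.
T_interface = T_in − Q·ΣR_partial = 293.6 K − (87.36)(0.05612) = 288.7 K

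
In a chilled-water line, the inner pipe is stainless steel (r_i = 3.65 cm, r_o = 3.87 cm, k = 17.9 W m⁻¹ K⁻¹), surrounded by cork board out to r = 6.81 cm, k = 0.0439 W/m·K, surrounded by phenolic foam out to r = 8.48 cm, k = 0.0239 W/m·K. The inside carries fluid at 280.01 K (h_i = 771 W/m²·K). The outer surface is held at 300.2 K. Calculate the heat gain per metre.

Resistance network (inner→outer):
  R'_conv,in = 1/(2πr h) = 1/(2π·0.0365·771) = 0.005656 m·K/W
  R'_stainless steel = ln(0.0387/0.0365)/(2πk) = 0.05853/(2π·17.9) = 5.204×10^-4 m·K/W
  R'_cork board = ln(0.0681/0.0387)/(2πk) = 0.5651/(2π·0.0439) = 2.049 m·K/W
  R'_phenolic foam = ln(0.0848/0.0681)/(2πk) = 0.2193/(2π·0.0239) = 1.460 m·K/W
ΣR = 0.005656 + 5.204×10^-4 + 2.049 + 1.460 = 3.515 m·K/W
Q' = ΔT/ΣR = (280.01 K − 300.2 K)/3.515 = -5.74 W/m
(Negative Q' ⇒ heat flows inward; heat gain = 5.74 W/m.)

Q' = 5.74 W/m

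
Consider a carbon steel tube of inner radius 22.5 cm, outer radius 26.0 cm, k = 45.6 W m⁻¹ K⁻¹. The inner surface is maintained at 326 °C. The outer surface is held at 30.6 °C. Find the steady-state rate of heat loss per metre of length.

Q' = 2πk·ΔT/ln(r₂/r₁) = 2π × 45.6 × 295.4 / ln(0.260/0.225) = 5.85×10^5 W/m

Q' = 5.85×10^5 W/m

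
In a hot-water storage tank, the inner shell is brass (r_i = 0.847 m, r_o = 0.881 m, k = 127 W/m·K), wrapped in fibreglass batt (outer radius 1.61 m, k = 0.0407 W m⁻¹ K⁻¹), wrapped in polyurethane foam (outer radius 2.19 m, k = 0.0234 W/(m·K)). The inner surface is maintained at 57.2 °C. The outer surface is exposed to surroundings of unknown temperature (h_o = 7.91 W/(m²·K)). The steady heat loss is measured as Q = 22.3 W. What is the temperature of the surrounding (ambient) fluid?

T_out = 22.3 °C

Sum the resistances:
  R_brass = (1/0.847 − 1/0.881)/(4πk) = 0.04556/(4π·127) = 2.855×10^-5 K/W
  R_fibreglass batt = (1/0.881 − 1/1.61)/(4πk) = 0.5140/(4π·0.0407) = 1.005 K/W
  R_polyurethane foam = (1/1.61 − 1/2.19)/(4πk) = 0.1645/(4π·0.0234) = 0.5594 K/W
  R_conv,out = 1/(4πr²h) = 1/(4π·2.19²·7.91) = 0.002098 K/W
ΣR = 1.566 K/W
ΔT = Q·ΣR = 22.3 × 1.566 = 34.92 K
Heat flows outward, so T_out = T_in − ΔT = 57.2 − 34.92 = 22.3 °C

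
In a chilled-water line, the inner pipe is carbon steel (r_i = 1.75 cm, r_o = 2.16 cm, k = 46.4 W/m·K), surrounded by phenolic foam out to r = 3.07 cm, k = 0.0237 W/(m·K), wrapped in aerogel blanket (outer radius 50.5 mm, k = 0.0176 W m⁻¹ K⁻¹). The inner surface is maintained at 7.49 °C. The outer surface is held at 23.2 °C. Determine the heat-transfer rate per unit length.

Q' = 2.29 W/m

Series thermal resistances, inner to outer:
  R'_carbon steel = ln(0.0216/0.0175)/(2πk) = 0.2105/(2π·46.4) = 7.220×10^-4 m·K/W
  R'_phenolic foam = ln(0.0307/0.0216)/(2πk) = 0.3516/(2π·0.0237) = 2.361 m·K/W
  R'_aerogel blanket = ln(0.0505/0.0307)/(2πk) = 0.4977/(2π·0.0176) = 4.501 m·K/W
ΣR = 7.220×10^-4 + 2.361 + 4.501 = 6.863 m·K/W
Q' = ΔT/ΣR = (7.49 °C − 23.2 °C)/6.863 = -2.29 W/m
(Negative Q' ⇒ heat flows inward; heat gain = 2.29 W/m.)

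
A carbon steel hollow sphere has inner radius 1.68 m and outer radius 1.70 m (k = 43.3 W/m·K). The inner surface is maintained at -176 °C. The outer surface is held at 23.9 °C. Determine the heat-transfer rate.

Q = 4πk·ΔT/(1/r₁ − 1/r₂) = 4π × 43.3 × 199.9 / (1/1.68 − 1/1.70) = 1.55×10^7 W

Q = 1.55×10^7 W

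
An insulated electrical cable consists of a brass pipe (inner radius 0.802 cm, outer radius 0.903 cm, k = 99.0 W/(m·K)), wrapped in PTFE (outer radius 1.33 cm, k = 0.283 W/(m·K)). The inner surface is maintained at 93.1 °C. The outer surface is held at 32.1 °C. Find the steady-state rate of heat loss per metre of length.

Q' = 280 W/m

Series thermal resistances, inner to outer:
  R'_brass = ln(0.00903/0.00802)/(2πk) = 0.1186/(2π·99.0) = 1.907×10^-4 m·K/W
  R'_PTFE = ln(0.0133/0.00903)/(2πk) = 0.3872/(2π·0.283) = 0.2178 m·K/W
ΣR = 1.907×10^-4 + 0.2178 = 0.2180 m·K/W
Q' = ΔT/ΣR = (93.1 °C − 32.1 °C)/0.2180 = 280 W/m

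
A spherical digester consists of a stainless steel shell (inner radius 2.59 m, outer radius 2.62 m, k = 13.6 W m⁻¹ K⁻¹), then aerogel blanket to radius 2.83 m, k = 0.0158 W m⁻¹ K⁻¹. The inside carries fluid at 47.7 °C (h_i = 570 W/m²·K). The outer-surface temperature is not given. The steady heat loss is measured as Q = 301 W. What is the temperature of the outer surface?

Series resistances:
  R_conv,in = 1/(4πr²h) = 1/(4π·2.59²·570) = 2.081×10^-5 K/W
  R_stainless steel = (1/2.59 − 1/2.62)/(4πk) = 0.004421/(4π·13.6) = 2.587×10^-5 K/W
  R_aerogel blanket = (1/2.62 − 1/2.83)/(4πk) = 0.02832/(4π·0.0158) = 0.1426 K/W
ΣR = 0.1427 K/W
ΔT = Q·ΣR = 301 × 0.1427 = 42.95 K
Heat flows outward, so T_out = T_in − ΔT = 47.7 − 42.95 = 4.75 °C

T_out = 4.75 °C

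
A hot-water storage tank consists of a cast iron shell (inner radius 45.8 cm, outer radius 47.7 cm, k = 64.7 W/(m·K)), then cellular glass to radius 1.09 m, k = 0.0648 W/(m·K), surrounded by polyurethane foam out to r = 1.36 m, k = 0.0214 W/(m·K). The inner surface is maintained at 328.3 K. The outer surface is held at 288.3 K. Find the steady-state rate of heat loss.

Q = 18.8 W

Series thermal resistances, inner to outer:
  R_cast iron = (1/0.458 − 1/0.477)/(4πk) = 0.08697/(4π·64.7) = 1.070×10^-4 K/W
  R_cellular glass = (1/0.477 − 1/1.09)/(4πk) = 1.179/(4π·0.0648) = 1.448 K/W
  R_polyurethane foam = (1/1.09 − 1/1.36)/(4πk) = 0.1821/(4π·0.0214) = 0.6773 K/W
ΣR = 1.070×10^-4 + 1.448 + 0.6773 = 2.125 K/W
Q = ΔT/ΣR = (328.3 K − 288.3 K)/2.125 = 18.8 W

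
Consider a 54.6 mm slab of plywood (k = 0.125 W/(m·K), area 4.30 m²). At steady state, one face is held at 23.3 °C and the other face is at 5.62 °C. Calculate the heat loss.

Q = kA·ΔT/L = 0.125 × 4.30 × |23.3 °C − 5.62 °C| / 0.0546 = 174 W

Q = 174 W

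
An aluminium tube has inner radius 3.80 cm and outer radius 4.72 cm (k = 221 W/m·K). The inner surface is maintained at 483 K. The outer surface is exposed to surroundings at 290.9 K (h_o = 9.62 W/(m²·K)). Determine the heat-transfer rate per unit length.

Treat each layer as a resistance in series:
  R'_aluminium = ln(0.0472/0.0380)/(2πk) = 0.2168/(2π·221) = 1.561×10^-4 m·K/W
  R'_conv,out = 1/(2πr h) = 1/(2π·0.0472·9.62) = 0.3505 m·K/W
ΣR = 1.561×10^-4 + 0.3505 = 0.3507 m·K/W
Q' = ΔT/ΣR = (483 K − 290.9 K)/0.3507 = 548 W/m

Q' = 548 W/m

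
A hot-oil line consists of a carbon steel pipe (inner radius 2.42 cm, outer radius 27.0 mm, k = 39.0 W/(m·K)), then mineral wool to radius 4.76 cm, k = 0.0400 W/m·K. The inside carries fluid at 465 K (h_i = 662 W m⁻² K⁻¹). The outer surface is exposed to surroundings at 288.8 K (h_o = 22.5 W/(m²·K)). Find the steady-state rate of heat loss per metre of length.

Q' = 73.0 W/m

Treat each layer as a resistance in series:
  R'_conv,in = 1/(2πr h) = 1/(2π·0.0242·662) = 0.009935 m·K/W
  R'_carbon steel = ln(0.0270/0.0242)/(2πk) = 0.1095/(2π·39.0) = 4.468×10^-4 m·K/W
  R'_mineral wool = ln(0.0476/0.0270)/(2πk) = 0.5670/(2π·0.0400) = 2.256 m·K/W
  R'_conv,out = 1/(2πr h) = 1/(2π·0.0476·22.5) = 0.1486 m·K/W
ΣR = 0.009935 + 4.468×10^-4 + 2.256 + 0.1486 = 2.415 m·K/W
Q' = ΔT/ΣR = (465 K − 288.8 K)/2.415 = 73.0 W/m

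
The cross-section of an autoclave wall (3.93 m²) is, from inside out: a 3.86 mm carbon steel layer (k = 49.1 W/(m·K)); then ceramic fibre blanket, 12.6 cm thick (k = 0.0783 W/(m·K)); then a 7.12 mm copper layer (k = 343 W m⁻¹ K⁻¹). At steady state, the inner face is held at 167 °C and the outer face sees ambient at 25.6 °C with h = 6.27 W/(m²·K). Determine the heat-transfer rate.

Series thermal resistances, inner to outer:
  R_carbon steel = L/(kA) = 0.00386/(49.1·3.93) = 2.000×10^-5 K/W
  R_ceramic fibre blanket = L/(kA) = 0.126/(0.0783·3.93) = 0.4095 K/W
  R_copper = L/(kA) = 0.00712/(343·3.93) = 5.282×10^-6 K/W
  R_conv,out = 1/(hA) = 1/(6.27·3.93) = 0.04058 K/W
ΣR = 2.000×10^-5 + 0.4095 + 5.282×10^-6 + 0.04058 = 0.4501 K/W
Q = ΔT/ΣR = (167 °C − 25.6 °C)/0.4501 = 314 W

Q = 314 W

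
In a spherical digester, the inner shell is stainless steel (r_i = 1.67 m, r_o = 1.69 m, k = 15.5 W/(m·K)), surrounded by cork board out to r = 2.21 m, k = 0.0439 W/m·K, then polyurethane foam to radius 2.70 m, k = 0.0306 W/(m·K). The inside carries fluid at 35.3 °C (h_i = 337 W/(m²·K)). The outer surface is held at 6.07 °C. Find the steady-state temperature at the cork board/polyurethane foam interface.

T = 19.5 °C

Resistance network (inner→outer):
  R_conv,in = 1/(4πr²h) = 1/(4π·1.67²·337) = 8.467×10^-5 K/W
  R_stainless steel = (1/1.67 − 1/1.69)/(4πk) = 0.007086/(4π·15.5) = 3.638×10^-5 K/W
  R_cork board = (1/1.69 − 1/2.21)/(4πk) = 0.1392/(4π·0.0439) = 0.2524 K/W
  R_polyurethane foam = (1/2.21 − 1/2.70)/(4πk) = 0.08212/(4π·0.0306) = 0.2136 K/W
ΣR = 8.467×10^-5 + 3.638×10^-5 + 0.2524 + 0.2136 = 0.4661 K/W
Q = ΔT/ΣR = (35.3 °C − 6.07 °C)/0.4661 = 62.71 W
From the inner boundary to the cork board/polyurethane foam interface, ΣR_partial = 0.2525 K/W.
T_interface = T_in − Q·ΣR_partial = 35.3 °C − (62.71)(0.2525) = 19.5 °C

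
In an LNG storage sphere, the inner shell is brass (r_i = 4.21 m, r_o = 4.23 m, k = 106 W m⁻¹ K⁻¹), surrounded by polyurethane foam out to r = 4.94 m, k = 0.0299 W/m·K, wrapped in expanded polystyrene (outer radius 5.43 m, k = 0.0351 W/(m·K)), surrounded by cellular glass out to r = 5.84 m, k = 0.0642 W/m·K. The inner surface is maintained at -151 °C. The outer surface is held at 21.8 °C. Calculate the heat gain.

Resistance network (inner→outer):
  R_brass = (1/4.21 − 1/4.23)/(4πk) = 0.001123/(4π·106) = 8.431×10^-7 K/W
  R_polyurethane foam = (1/4.23 − 1/4.94)/(4πk) = 0.03398/(4π·0.0299) = 0.09043 K/W
  R_expanded polystyrene = (1/4.94 − 1/5.43)/(4πk) = 0.01827/(4π·0.0351) = 0.04141 K/W
  R_cellular glass = (1/5.43 − 1/5.84)/(4πk) = 0.01293/(4π·0.0642) = 0.01603 K/W
ΣR = 8.431×10^-7 + 0.09043 + 0.04141 + 0.01603 = 0.1479 K/W
Q = ΔT/ΣR = (-151 °C − 21.8 °C)/0.1479 = -1170 W
(Negative Q ⇒ heat flows inward; heat gain = 1170 W.)

Q = 1170 W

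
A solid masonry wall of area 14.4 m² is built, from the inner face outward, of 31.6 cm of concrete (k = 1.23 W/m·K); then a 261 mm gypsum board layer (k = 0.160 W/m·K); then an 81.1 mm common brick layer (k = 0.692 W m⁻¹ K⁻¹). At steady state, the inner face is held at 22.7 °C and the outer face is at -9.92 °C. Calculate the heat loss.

Q = 234 W

Series thermal resistances, inner to outer:
  R_concrete = L/(kA) = 0.316/(1.23·14.4) = 0.01784 K/W
  R_gypsum board = L/(kA) = 0.261/(0.160·14.4) = 0.1133 K/W
  R_common brick = L/(kA) = 0.0811/(0.692·14.4) = 0.008139 K/W
ΣR = 0.01784 + 0.1133 + 0.008139 = 0.1393 K/W
Q = ΔT/ΣR = (22.7 °C − -9.92 °C)/0.1393 = 234 W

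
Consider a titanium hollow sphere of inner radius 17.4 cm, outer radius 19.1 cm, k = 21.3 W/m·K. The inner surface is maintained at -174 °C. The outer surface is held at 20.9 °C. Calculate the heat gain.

Q = 102 kW

Q = 4πk·ΔT/(1/r₁ − 1/r₂) = 4π × 21.3 × 194.9 / (1/0.174 − 1/0.191) = 1.02×10^5 W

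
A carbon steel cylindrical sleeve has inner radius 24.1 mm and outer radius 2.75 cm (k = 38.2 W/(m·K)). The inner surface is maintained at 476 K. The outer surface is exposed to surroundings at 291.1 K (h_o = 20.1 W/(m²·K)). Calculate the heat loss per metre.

Treat each layer as a resistance in series:
  R'_carbon steel = ln(0.0275/0.0241)/(2πk) = 0.1320/(2π·38.2) = 5.499×10^-4 m·K/W
  R'_conv,out = 1/(2πr h) = 1/(2π·0.0275·20.1) = 0.2879 m·K/W
ΣR = 5.499×10^-4 + 0.2879 = 0.2884 m·K/W
Q' = ΔT/ΣR = (476 K − 291.1 K)/0.2884 = 641 W/m

Q' = 641 W/m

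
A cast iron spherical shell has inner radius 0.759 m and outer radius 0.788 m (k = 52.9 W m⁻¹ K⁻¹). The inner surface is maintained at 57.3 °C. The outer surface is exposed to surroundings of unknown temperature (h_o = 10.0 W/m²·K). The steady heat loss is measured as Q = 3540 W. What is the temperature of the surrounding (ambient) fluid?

T_out = 11.7 °C

Sum the resistances:
  R_cast iron = (1/0.759 − 1/0.788)/(4πk) = 0.04849/(4π·52.9) = 7.294×10^-5 K/W
  R_conv,out = 1/(4πr²h) = 1/(4π·0.788²·10.0) = 0.01282 K/W
ΣR = 0.01289 K/W
ΔT = Q·ΣR = 3540 × 0.01289 = 45.63 K
Heat flows outward, so T_out = T_in − ΔT = 57.3 − 45.63 = 11.7 °C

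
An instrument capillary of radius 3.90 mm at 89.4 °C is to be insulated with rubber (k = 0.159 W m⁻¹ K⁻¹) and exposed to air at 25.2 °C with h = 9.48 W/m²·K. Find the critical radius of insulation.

r_cr = 1.68 cm

For a cylinder, r_cr = k_ins/h = 0.159/9.48 = 0.0168 m = 1.68 cm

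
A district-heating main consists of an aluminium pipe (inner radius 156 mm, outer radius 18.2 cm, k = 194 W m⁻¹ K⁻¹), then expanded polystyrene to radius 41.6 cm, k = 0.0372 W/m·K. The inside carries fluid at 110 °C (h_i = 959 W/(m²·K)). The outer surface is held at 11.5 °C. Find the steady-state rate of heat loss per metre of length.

Treat each layer as a resistance in series:
  R'_conv,in = 1/(2πr h) = 1/(2π·0.156·959) = 0.001064 m·K/W
  R'_aluminium = ln(0.182/0.156)/(2πk) = 0.1542/(2π·194) = 1.265×10^-4 m·K/W
  R'_expanded polystyrene = ln(0.416/0.182)/(2πk) = 0.8267/(2π·0.0372) = 3.537 m·K/W
ΣR = 0.001064 + 1.265×10^-4 + 3.537 = 3.538 m·K/W
Q' = ΔT/ΣR = (110 °C − 11.5 °C)/3.538 = 27.8 W/m

Q' = 27.8 W/m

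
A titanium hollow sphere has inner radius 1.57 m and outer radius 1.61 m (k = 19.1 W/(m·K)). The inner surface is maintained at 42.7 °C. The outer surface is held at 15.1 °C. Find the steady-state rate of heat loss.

Q = 4πk·ΔT/(1/r₁ − 1/r₂) = 4π × 19.1 × 27.6 / (1/1.57 − 1/1.61) = 4.19×10^5 W

Q = 419 kW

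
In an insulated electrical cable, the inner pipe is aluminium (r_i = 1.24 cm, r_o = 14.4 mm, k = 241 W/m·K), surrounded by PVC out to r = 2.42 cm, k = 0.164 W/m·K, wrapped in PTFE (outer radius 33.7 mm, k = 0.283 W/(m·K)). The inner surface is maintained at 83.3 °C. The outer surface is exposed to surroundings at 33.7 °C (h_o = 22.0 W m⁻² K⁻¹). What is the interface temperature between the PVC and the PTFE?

Treat each layer as a resistance in series:
  R'_aluminium = ln(0.0144/0.0124)/(2πk) = 0.1495/(2π·241) = 9.875×10^-5 m·K/W
  R'_PVC = ln(0.0242/0.0144)/(2πk) = 0.5191/(2π·0.164) = 0.5038 m·K/W
  R'_PTFE = ln(0.0337/0.0242)/(2πk) = 0.3311/(2π·0.283) = 0.1862 m·K/W
  R'_conv,out = 1/(2πr h) = 1/(2π·0.0337·22.0) = 0.2147 m·K/W
ΣR = 9.875×10^-5 + 0.5038 + 0.1862 + 0.2147 = 0.9048 m·K/W
Q' = ΔT/ΣR = (83.3 °C − 33.7 °C)/0.9048 = 54.82 W/m
From the inner boundary to the PVC/PTFE interface, ΣR_partial = 0.5039 m·K/W.
T_interface = T_in − Q'·ΣR_partial = 83.3 °C − (54.82)(0.5039) = 55.7 °C

T = 55.7 °C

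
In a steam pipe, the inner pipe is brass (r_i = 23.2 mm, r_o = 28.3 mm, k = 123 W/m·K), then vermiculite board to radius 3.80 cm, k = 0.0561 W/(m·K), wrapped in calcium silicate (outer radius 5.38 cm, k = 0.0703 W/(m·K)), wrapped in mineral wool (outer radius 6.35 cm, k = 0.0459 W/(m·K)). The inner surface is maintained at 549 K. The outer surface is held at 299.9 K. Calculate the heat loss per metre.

Q' = 113 W/m

Treat each layer as a resistance in series:
  R'_brass = ln(0.0283/0.0232)/(2πk) = 0.1987/(2π·123) = 2.571×10^-4 m·K/W
  R'_vermiculite board = ln(0.0380/0.0283)/(2πk) = 0.2947/(2π·0.0561) = 0.8361 m·K/W
  R'_calcium silicate = ln(0.0538/0.0380)/(2πk) = 0.3477/(2π·0.0703) = 0.7871 m·K/W
  R'_mineral wool = ln(0.0635/0.0538)/(2πk) = 0.1658/(2π·0.0459) = 0.5748 m·K/W
ΣR = 2.571×10^-4 + 0.8361 + 0.7871 + 0.5748 = 2.198 m·K/W
Q' = ΔT/ΣR = (549 K − 299.9 K)/2.198 = 113 W/m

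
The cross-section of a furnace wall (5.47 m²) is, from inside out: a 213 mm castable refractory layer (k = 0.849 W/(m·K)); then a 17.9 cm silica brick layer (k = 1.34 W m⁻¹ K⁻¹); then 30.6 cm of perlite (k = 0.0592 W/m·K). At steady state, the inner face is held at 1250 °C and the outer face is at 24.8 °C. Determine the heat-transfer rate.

Q = 1210 W

Resistance network (inner→outer):
  R_castable refractory = L/(kA) = 0.213/(0.849·5.47) = 0.04587 K/W
  R_silica brick = L/(kA) = 0.179/(1.34·5.47) = 0.02442 K/W
  R_perlite = L/(kA) = 0.306/(0.0592·5.47) = 0.9450 K/W
ΣR = 0.04587 + 0.02442 + 0.9450 = 1.015 K/W
Q = ΔT/ΣR = (1250 °C − 24.8 °C)/1.015 = 1210 W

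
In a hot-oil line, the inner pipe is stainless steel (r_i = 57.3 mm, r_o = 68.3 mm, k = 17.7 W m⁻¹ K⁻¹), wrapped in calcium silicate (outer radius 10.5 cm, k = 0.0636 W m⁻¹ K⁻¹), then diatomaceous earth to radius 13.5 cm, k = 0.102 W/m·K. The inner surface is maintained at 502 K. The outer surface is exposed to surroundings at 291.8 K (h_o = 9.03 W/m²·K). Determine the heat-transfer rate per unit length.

Q' = 131 W/m

Series thermal resistances, inner to outer:
  R'_stainless steel = ln(0.0683/0.0573)/(2πk) = 0.1756/(2π·17.7) = 0.001579 m·K/W
  R'_calcium silicate = ln(0.105/0.0683)/(2πk) = 0.4301/(2π·0.0636) = 1.076 m·K/W
  R'_diatomaceous earth = ln(0.135/0.105)/(2πk) = 0.2513/(2π·0.102) = 0.3921 m·K/W
  R'_conv,out = 1/(2πr h) = 1/(2π·0.135·9.03) = 0.1306 m·K/W
ΣR = 0.001579 + 1.076 + 0.3921 + 0.1306 = 1.600 m·K/W
Q' = ΔT/ΣR = (502 K − 291.8 K)/1.600 = 131 W/m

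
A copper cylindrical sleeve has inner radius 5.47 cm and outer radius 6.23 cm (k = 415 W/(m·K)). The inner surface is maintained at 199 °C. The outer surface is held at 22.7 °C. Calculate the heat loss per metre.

Q' = 3530 kW/m

Q' = 2πk·ΔT/ln(r₂/r₁) = 2π × 415 × 176.3 / ln(0.0623/0.0547) = 3.53×10^6 W/m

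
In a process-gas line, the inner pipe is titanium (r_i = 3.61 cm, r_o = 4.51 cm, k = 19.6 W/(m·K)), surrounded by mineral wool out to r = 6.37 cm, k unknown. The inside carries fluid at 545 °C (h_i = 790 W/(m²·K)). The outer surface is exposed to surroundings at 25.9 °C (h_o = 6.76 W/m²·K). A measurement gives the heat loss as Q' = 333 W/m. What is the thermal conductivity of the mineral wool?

ΣR = ΔT/Q' = |545 − 25.9|/333 = 1.559 m·K/W
Known resistances:
  R'_conv,in = 1/(2πr h) = 1/(2π·0.0361·790) = 0.005581 m·K/W
  R'_titanium = ln(0.0451/0.0361)/(2πk) = 0.2226/(2π·19.6) = 0.001807 m·K/W
  R'_conv,out = 1/(2πr h) = 1/(2π·0.0637·6.76) = 0.3696 m·K/W
R_mineral wool = ΣR − ΣR_known = 1.559 − 0.3770 = 1.182 m·K/W
ln(r₂/r₁)/(2πk) = 1.182 ⇒ k = 0.3453/(2π·1.182) = 0.0465 W/m·K

k = 0.0465 W/m·K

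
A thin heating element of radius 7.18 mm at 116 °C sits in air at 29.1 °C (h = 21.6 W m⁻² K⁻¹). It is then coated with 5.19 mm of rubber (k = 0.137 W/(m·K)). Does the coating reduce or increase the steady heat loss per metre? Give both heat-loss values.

Critical radius for a cylinder: r_cr = k/h = 0.00634 m = 0.634 cm.
Outer radius after coating: r₂ = 0.00718 + 0.00519 = 0.01237 m.
Since r₁ ≥ r_cr, any added insulation reduces the heat loss.
Bare: R = 1/(2πr₁h) = 1.026 m·K/W; Q = 86.9/1.026 = 84.7 W/m.
Coated: R = R_cond + R_conv = 1.228 m·K/W; Q = 86.9/1.228 = 70.8 W/m.

reduces: 84.7 → 70.8 W/m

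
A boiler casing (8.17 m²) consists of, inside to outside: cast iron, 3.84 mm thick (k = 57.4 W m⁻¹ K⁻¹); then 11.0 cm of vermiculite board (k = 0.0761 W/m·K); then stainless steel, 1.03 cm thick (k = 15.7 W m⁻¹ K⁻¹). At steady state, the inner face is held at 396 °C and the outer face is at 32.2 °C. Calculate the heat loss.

Q = 2060 W

Resistance network (inner→outer):
  R_cast iron = L/(kA) = 0.00384/(57.4·8.17) = 8.188×10^-6 K/W
  R_vermiculite board = L/(kA) = 0.110/(0.0761·8.17) = 0.1769 K/W
  R_stainless steel = L/(kA) = 0.0103/(15.7·8.17) = 8.030×10^-5 K/W
ΣR = 8.188×10^-6 + 0.1769 + 8.030×10^-5 = 0.1770 K/W
Q = ΔT/ΣR = (396 °C − 32.2 °C)/0.1770 = 2060 W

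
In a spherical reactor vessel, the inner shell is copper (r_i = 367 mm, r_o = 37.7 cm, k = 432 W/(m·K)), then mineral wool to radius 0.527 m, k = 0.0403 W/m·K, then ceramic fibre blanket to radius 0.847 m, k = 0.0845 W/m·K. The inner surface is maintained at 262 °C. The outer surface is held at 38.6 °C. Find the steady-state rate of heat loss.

Q = 103 W

Resistance network (inner→outer):
  R_copper = (1/0.367 − 1/0.377)/(4πk) = 0.07228/(4π·432) = 1.331×10^-5 K/W
  R_mineral wool = (1/0.377 − 1/0.527)/(4πk) = 0.7550/(4π·0.0403) = 1.491 K/W
  R_ceramic fibre blanket = (1/0.527 − 1/0.847)/(4πk) = 0.7169/(4π·0.0845) = 0.6751 K/W
ΣR = 1.331×10^-5 + 1.491 + 0.6751 = 2.166 K/W
Q = ΔT/ΣR = (262 °C − 38.6 °C)/2.166 = 103 W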